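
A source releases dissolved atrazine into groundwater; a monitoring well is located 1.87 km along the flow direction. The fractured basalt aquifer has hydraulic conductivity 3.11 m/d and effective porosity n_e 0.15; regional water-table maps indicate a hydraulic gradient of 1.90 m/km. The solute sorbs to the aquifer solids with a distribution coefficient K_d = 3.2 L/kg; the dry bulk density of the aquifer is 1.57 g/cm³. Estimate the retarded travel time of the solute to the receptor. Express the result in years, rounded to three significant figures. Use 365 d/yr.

4490 years

Specific discharge q = 3.11 × 0.0019 = 0.005909 m/d
Average linear velocity = 0.005909 / 0.15 = 0.03939 m/d
Retardation R = 1 + ρ_b·K_d/n = 1 + 1.57×3.2/0.15 = 34.49
Contaminant velocity v_c = v/R = 0.03939/34.49 = 0.001142 m/d
L = 1.87 km = 1870 m
t = L/v_c = 1870/0.001142 = 1.637e6 d
   = 1.637e6/365 = 4490 yr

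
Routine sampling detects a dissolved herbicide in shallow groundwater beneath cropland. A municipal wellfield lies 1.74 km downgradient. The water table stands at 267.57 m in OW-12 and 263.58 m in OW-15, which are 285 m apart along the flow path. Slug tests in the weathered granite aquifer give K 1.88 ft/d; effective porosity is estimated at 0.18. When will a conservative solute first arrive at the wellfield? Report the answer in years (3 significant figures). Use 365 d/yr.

107 years

Hydraulic gradient i = (267.57 − 263.58) / 285 = 3.99 / 285 = 0.01400
K = 1.88 ft/d × 0.3048 = 0.5730 m/d
q = Ki = 0.5730 × 0.01400 = 0.008022 m/d
Seepage velocity v = q / n = 0.008022 / 0.18 = 0.04457 m/d
L = 1.74 km = 1740 m
t = L / v = 1740 / 0.04457 = 39040 d
   = 39040 / 365 = 107 yr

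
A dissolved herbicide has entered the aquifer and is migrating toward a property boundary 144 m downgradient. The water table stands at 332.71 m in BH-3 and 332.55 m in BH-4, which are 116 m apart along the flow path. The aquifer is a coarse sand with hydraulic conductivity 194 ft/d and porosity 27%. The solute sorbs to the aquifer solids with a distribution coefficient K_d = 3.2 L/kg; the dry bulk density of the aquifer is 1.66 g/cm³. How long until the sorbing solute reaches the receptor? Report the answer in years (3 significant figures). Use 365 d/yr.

Hydraulic gradient i = (332.71 − 332.55) / 116 = 0.16 / 116 = 0.001379
K = 194 ft/d × 0.3048 = 59.13 m/d
Darcy flux q = K·i = 59.13 × 0.001379 = 0.08156 m/d
Average linear velocity = 0.08156 / 0.27 = 0.3021 m/d
Retardation R = 1 + ρ_b·K_d/n = 1 + 1.66×3.2/0.27 = 20.67
Contaminant velocity v_c = v/R = 0.3021/20.67 = 0.01461 m/d
t = L/v_c = 144/0.01461 = 9855 d
   = 9855/365 = 27.0 yr

27.0 years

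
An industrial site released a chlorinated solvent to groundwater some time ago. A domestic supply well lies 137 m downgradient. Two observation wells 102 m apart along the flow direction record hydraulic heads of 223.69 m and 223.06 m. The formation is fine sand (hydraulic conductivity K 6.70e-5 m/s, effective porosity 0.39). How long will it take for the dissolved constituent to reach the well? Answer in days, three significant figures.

1490 days

Hydraulic gradient i = (223.69 − 223.06) / 102 = 0.63 / 102 = 0.006176
K = 6.70e-5 m/s × 86400 s/d = 5.789 m/d
Darcy flux q = K·i = 5.789 × 0.006176 = 0.03575 m/d
v_s = q/n_e = 0.03575/0.39 = 0.09168 m/d
t = L / v = 137 / 0.09168 = 1494 d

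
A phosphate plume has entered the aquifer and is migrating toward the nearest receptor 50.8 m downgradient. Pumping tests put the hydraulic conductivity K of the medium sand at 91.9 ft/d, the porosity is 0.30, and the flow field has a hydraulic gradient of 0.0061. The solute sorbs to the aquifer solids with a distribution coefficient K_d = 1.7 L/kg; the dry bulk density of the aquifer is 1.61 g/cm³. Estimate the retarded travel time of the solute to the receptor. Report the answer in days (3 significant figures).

K = 91.9 ft/d × 0.3048 = 28.01 m/d
Specific discharge q = 28.01 × 0.0061 = 0.1709 m/d
Average linear velocity = 0.1709 / 0.30 = 0.5696 m/d
Retardation R = 1 + ρ_b·K_d/n = 1 + 1.61×1.7/0.30 = 10.12
Contaminant velocity v_c = v/R = 0.5696/10.12 = 0.05626 m/d
t = L/v_c = 50.8/0.05626 = 902.9 d

903 days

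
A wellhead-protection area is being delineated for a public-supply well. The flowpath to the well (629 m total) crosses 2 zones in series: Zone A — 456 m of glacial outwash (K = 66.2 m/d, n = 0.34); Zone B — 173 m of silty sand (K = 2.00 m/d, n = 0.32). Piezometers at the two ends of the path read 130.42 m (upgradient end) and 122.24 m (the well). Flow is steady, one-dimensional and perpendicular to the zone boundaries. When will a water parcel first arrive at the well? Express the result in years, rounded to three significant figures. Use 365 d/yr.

Total head drop ΔH = 130.42 − 122.24 = 8.18 m
Continuity: the same q passes through each zone, so ΔH = q·Σ(L_j/K_j) — the zones act as resistances in series.
Σ(L/K) = 456/66.2 + 173/2.00 = 6.888 + 86.50 = 93.39 d
q = ΔH / Σ(L/K) = 8.18 / 93.39 = 0.08759 m/d (same in every zone)
Zone A: v = q/n = 0.08759/0.34 = 0.2576 m/d → t_A = 456/0.2576 = 1770 d
Zone B: v = q/n = 0.08759/0.32 = 0.2737 m/d → t_B = 173/0.2737 = 632.0 d
Total t = 1770 + 632.0 = 2402 d
   = 2402 / 365 = 6.58 yr

6.58 years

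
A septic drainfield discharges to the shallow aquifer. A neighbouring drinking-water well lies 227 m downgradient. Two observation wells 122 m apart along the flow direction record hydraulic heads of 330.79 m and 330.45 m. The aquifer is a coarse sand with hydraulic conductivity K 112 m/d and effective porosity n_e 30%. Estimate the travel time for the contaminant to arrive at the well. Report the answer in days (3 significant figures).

Hydraulic gradient i = (330.79 − 330.45) / 122 = 0.34 / 122 = 0.002787
q = Ki = 112 × 0.002787 = 0.3121 m/d
Seepage velocity v = q / n = 0.3121 / 0.30 = 1.040 m/d
t = L / v = 227 / 1.040 = 218.2 d

218 days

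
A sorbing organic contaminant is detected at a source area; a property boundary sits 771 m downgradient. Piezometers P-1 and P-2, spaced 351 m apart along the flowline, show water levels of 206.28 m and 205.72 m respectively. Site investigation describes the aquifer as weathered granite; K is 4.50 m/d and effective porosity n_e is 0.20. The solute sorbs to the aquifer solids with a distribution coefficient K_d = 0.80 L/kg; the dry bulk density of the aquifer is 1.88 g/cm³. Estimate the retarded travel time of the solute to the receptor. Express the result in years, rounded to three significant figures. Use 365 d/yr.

501 years

Hydraulic gradient i = (206.28 − 205.72) / 351 = 0.56 / 351 = 0.001595
Specific discharge q = 4.50 × 0.001595 = 0.007179 m/d
Seepage velocity v = q / n = 0.007179 / 0.20 = 0.03590 m/d
Retardation R = 1 + ρ_b·K_d/n = 1 + 1.88×0.80/0.20 = 8.520
Contaminant velocity v_c = v/R = 0.03590/8.520 = 0.004213 m/d
t = L/v_c = 771/0.004213 = 183000 d
   = 183000/365 = 501 yr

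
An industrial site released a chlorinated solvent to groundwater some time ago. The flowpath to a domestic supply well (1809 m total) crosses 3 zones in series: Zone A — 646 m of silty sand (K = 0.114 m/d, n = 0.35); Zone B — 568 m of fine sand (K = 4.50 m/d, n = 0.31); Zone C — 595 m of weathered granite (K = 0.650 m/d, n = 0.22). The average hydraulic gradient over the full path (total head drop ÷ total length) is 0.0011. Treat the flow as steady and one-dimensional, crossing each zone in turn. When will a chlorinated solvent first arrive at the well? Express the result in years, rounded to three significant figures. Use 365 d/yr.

4920 years

Continuity: the same q passes through each zone, so ΔH = q·Σ(L_j/K_j) — the zones act as resistances in series.
Σ(L/K) = 646/0.114 + 568/4.50 + 595/0.650 = 5667 + 126.2 + 915.4 = 6708 d
K_eq = L_total / Σ(L/K) = 1809 / 6708 = 0.2697 m/d
q = K_eq · i = 0.2697 × 0.0011 = 2.966e-4 m/d (same in every zone)
Zone A: v = q/n = 2.966e-4/0.35 = 8.475e-4 m/d → t_A = 646/8.475e-4 = 762200 d
Zone B: v = q/n = 2.966e-4/0.31 = 9.569e-4 m/d → t_B = 568/9.569e-4 = 593600 d
Zone C: v = q/n = 2.966e-4/0.22 = 0.001348 m/d → t_C = 595/0.001348 = 441300 d
Total t = 762200 + 593600 + 441300 = 1.797e6 d
   = 1.797e6 / 365 = 4920 yr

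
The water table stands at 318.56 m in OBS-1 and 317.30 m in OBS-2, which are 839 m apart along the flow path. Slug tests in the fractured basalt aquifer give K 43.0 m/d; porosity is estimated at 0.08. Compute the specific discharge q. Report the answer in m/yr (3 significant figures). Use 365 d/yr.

23.6 m/yr

Hydraulic gradient i = (318.56 − 317.30) / 839 = 1.26 / 839 = 0.001502
Specific discharge q = 43.0 × 0.001502 = 0.06458 m/d
   = 0.06458 × 365 = 23.6 m/yr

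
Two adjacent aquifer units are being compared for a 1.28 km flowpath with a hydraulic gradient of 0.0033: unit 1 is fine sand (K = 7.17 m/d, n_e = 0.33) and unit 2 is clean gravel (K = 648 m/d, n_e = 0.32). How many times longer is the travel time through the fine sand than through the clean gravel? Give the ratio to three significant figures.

93.2

Unit 1 (fine sand): v = 7.17×0.0033/0.33 = 0.07170 m/d, t = 1280/0.07170 = 17850 d
Unit 2 (clean gravel): v = 648×0.0033/0.32 = 6.682 m/d, t = 1280/6.682 = 191.5 d
t(fine sand) / t(clean gravel) = 17850/191.5 = 93.2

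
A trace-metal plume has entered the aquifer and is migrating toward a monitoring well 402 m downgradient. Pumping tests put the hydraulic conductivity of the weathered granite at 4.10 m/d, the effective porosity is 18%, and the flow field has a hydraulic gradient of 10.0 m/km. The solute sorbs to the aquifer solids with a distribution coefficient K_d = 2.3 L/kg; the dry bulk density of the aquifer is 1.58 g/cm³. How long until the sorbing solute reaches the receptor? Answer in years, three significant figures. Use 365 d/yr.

102 years

Darcy flux q = K·i = 4.10 × 0.010 = 0.04100 m/d
Seepage velocity v = q / n = 0.04100 / 0.18 = 0.2278 m/d
Retardation R = 1 + ρ_b·K_d/n = 1 + 1.58×2.3/0.18 = 21.19
Contaminant velocity v_c = v/R = 0.2278/21.19 = 0.01075 m/d
t = L/v_c = 402/0.01075 = 37400 d
   = 37400/365 = 102 yr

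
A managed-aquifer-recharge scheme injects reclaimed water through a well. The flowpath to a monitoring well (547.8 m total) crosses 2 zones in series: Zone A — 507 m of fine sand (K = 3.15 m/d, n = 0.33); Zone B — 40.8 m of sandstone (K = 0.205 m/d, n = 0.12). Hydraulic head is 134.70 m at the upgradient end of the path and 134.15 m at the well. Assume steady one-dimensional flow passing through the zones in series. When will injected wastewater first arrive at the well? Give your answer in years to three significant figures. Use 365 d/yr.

Total head drop ΔH = 134.70 − 134.15 = 0.55 m
Steady 1-D flow in series ⇒ the Darcy flux q is identical in every zone and the zone head losses add (resistances L/K in series).
Σ(L/K) = 507/3.15 + 40.8/0.205 = 161.0 + 199.0 = 360.0 d
q = ΔH / Σ(L/K) = 0.55 / 360.0 = 0.001528 m/d (same in every zone)
Zone A: v = q/n = 0.001528/0.33 = 0.004630 m/d → t_A = 507/0.004630 = 109500 d
Zone B: v = q/n = 0.001528/0.12 = 0.01273 m/d → t_B = 40.8/0.01273 = 3204 d
Total t = 109500 + 3204 = 112700 d
   = 112700 / 365 = 309 yr

309 years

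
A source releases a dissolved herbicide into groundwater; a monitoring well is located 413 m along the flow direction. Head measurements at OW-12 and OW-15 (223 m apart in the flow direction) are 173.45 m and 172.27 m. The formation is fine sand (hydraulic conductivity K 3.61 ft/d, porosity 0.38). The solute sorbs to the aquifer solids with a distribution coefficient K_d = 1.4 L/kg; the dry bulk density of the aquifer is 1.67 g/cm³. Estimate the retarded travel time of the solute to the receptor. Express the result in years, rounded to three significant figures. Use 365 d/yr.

Hydraulic gradient i = (173.45 − 172.27) / 223 = 1.18 / 223 = 0.005291
K = 3.61 ft/d × 0.3048 = 1.100 m/d
Darcy flux q = K·i = 1.100 × 0.005291 = 0.005822 m/d
v = Ki/n = 1.100·0.005291/0.38 = 0.01532 m/d
Retardation R = 1 + ρ_b·K_d/n = 1 + 1.67×1.4/0.38 = 7.153
Contaminant velocity v_c = v/R = 0.01532/7.153 = 0.002142 m/d
t = L/v_c = 413/0.002142 = 192800 d
   = 192800/365 = 528 yr

528 years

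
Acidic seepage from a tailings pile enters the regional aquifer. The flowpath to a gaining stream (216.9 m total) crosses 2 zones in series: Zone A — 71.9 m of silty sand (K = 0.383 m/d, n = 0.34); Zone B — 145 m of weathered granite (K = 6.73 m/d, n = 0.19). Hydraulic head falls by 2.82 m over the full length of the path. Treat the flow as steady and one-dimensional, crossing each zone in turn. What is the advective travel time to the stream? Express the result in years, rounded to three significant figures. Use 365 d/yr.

Continuity: the same q passes through each zone, so ΔH = q·Σ(L_j/K_j) — the zones act as resistances in series.
Σ(L/K) = 71.9/0.383 + 145/6.73 = 187.7 + 21.55 = 209.3 d
q = ΔH / Σ(L/K) = 2.82 / 209.3 = 0.01348 m/d (same in every zone)
Zone A: v = q/n = 0.01348/0.34 = 0.03963 m/d → t_A = 71.9/0.03963 = 1814 d
Zone B: v = q/n = 0.01348/0.19 = 0.07092 m/d → t_B = 145/0.07092 = 2045 d
Total t = 1814 + 2045 = 3859 d
   = 3859 / 365 = 10.6 yr

10.6 years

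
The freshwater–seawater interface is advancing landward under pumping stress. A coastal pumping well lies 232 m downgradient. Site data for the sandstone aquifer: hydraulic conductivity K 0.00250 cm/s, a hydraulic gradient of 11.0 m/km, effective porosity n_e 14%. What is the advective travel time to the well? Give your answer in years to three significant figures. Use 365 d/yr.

K = 0.00250 cm/s × 864 = 2.160 m/d
Darcy flux q = K·i = 2.160 × 0.011 = 0.02376 m/d
v = Ki/n = 2.160·0.011/0.14 = 0.1697 m/d
t = L / v = 232 / 0.1697 = 1367 d
   = 1367 / 365 = 3.75 yr

3.75 years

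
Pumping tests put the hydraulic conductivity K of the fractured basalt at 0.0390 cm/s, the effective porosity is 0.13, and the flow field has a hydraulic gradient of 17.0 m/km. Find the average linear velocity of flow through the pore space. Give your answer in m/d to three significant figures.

4.41 m/d

K = 0.0390 cm/s × 864 = 33.70 m/d
q = Ki = 33.70 × 0.017 = 0.5728 m/d
Seepage velocity v = q / n = 0.5728 / 0.13 = 4.406 m/d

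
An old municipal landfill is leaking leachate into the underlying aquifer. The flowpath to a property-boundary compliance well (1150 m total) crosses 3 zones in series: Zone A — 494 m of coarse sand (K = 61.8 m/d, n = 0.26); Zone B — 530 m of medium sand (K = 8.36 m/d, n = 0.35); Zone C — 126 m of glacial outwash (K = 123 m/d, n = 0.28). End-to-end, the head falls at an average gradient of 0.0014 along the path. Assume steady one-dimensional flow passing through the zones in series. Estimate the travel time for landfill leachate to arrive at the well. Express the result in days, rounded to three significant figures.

15700 days

Steady 1-D flow in series ⇒ the Darcy flux q is identical in every zone and the zone head losses add (resistances L/K in series).
Σ(L/K) = 494/61.8 + 530/8.36 + 126/123 = 7.994 + 63.40 + 1.024 = 72.42 d
K_eq = L_total / Σ(L/K) = 1150 / 72.42 = 15.88 m/d
q = K_eq · i = 15.88 × 0.0014 = 0.02223 m/d (same in every zone)
Zone A: v = q/n = 0.02223/0.26 = 0.08551 m/d → t_A = 494/0.08551 = 5777 d
Zone B: v = q/n = 0.02223/0.35 = 0.06352 m/d → t_B = 530/0.06352 = 8343 d
Zone C: v = q/n = 0.02223/0.28 = 0.07940 m/d → t_C = 126/0.07940 = 1587 d
Total t = 5777 + 8343 + 1587 = 15710 d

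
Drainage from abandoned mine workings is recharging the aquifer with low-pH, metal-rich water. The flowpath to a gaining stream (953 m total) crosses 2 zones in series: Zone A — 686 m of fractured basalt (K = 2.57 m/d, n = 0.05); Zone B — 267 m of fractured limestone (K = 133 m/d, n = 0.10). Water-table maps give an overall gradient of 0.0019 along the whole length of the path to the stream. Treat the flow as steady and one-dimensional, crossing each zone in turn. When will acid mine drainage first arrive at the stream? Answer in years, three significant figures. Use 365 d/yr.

For zones in series the flux q is common to all zones; the equivalent conductivity is the harmonic (thickness-weighted) mean, K_eq = L_total / Σ(L_j/K_j).
Σ(L/K) = 686/2.57 + 267/133 = 266.9 + 2.008 = 268.9 d
K_eq = L_total / Σ(L/K) = 953 / 268.9 = 3.544 m/d
q = K_eq · i = 3.544 × 0.0019 = 0.006733 m/d (same in every zone)
Zone A: v = q/n = 0.006733/0.05 = 0.1347 m/d → t_A = 686/0.1347 = 5094 d
Zone B: v = q/n = 0.006733/0.10 = 0.06733 m/d → t_B = 267/0.06733 = 3966 d
Total t = 5094 + 3966 = 9060 d
   = 9060 / 365 = 24.8 yr

24.8 years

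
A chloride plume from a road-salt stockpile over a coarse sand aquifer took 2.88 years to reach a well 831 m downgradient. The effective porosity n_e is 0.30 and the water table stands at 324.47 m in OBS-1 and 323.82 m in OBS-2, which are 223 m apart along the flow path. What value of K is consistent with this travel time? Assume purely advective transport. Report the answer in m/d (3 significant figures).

81.4 m/d

Hydraulic gradient i = (324.47 − 323.82) / 223 = 0.65 / 223 = 0.002915
t = 2.88 years = 1051 d
v = L / t = 831 / 1051 = 0.7905 m/d
K = v · n / i = 0.7905 × 0.30 / 0.002915 = 81.4 m/d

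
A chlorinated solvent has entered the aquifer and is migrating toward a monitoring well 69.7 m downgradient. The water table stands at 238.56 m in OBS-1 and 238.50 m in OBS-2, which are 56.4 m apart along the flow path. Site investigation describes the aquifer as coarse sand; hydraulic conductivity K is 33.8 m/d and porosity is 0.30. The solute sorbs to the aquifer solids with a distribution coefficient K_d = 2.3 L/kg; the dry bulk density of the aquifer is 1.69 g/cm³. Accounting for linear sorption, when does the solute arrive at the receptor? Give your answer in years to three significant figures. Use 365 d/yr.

22.2 years

Hydraulic gradient i = (238.56 − 238.50) / 56.4 = 0.06 / 56.4 = 0.001064
q = Ki = 33.8 × 0.001064 = 0.03596 m/d
v = Ki/n = 33.8·0.001064/0.30 = 0.1199 m/d
Retardation R = 1 + ρ_b·K_d/n = 1 + 1.69×2.3/0.30 = 13.96
Contaminant velocity v_c = v/R = 0.1199/13.96 = 0.008588 m/d
t = L/v_c = 69.7/0.008588 = 8116 d
   = 8116/365 = 22.2 yr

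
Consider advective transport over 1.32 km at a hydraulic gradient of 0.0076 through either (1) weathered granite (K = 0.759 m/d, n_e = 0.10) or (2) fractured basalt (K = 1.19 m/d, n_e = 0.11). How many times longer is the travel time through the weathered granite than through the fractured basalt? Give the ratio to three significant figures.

1.43

Unit 1 (weathered granite): v = 0.759×0.0076/0.10 = 0.05768 m/d, t = 1320/0.05768 = 22880 d
Unit 2 (fractured basalt): v = 1.19×0.0076/0.11 = 0.08222 m/d, t = 1320/0.08222 = 16050 d
t(weathered granite) / t(fractured basalt) = 22880/16050 = 1.43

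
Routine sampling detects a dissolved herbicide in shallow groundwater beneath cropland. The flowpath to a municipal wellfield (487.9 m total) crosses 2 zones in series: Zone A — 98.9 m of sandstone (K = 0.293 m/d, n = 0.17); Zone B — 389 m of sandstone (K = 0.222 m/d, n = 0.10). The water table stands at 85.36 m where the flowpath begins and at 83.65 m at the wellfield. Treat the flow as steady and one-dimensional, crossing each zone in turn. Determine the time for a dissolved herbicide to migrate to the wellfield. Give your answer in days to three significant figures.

68100 days

Total head drop ΔH = 85.36 − 83.65 = 1.71 m
Steady 1-D flow in series ⇒ the Darcy flux q is identical in every zone and the zone head losses add (resistances L/K in series).
Σ(L/K) = 98.9/0.293 + 389/0.222 = 337.5 + 1752 = 2090 d
q = ΔH / Σ(L/K) = 1.71 / 2090 = 8.183e-4 m/d (same in every zone)
Zone A: v = q/n = 8.183e-4/0.17 = 0.004813 m/d → t_A = 98.9/0.004813 = 20550 d
Zone B: v = q/n = 8.183e-4/0.10 = 0.008183 m/d → t_B = 389/0.008183 = 47540 d
Total t = 20550 + 47540 = 68090 d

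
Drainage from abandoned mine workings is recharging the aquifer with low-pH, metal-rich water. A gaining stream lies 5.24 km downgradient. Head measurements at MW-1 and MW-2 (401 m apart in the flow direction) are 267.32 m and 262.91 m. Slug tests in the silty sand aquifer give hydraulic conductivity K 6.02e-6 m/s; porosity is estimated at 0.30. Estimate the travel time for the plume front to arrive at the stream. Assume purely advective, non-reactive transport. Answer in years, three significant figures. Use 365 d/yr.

753 years

Hydraulic gradient i = (267.32 − 262.91) / 401 = 4.41 / 401 = 0.01100
K = 6.02e-6 m/s × 86400 s/d = 0.5201 m/d
Specific discharge q = 0.5201 × 0.01100 = 0.005720 m/d
Seepage velocity v = q / n = 0.005720 / 0.30 = 0.01907 m/d
L = 5.24 km = 5240 m
t = L / v = 5240 / 0.01907 = 274800 d
   = 274800 / 365 = 753 yr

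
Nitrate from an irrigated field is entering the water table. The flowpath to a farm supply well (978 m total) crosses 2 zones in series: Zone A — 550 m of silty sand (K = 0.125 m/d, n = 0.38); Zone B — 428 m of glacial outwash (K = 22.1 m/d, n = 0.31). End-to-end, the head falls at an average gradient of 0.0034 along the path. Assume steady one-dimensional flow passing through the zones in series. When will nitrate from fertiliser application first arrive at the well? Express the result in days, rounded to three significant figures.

Steady 1-D flow in series ⇒ the Darcy flux q is identical in every zone and the zone head losses add (resistances L/K in series).
Σ(L/K) = 550/0.125 + 428/22.1 = 4400 + 19.37 = 4419 d
K_eq = L_total / Σ(L/K) = 978 / 4419 = 0.2213 m/d
q = K_eq · i = 0.2213 × 0.0034 = 7.524e-4 m/d (same in every zone)
Zone A: v = q/n = 7.524e-4/0.38 = 0.001980 m/d → t_A = 550/0.001980 = 277800 d
Zone B: v = q/n = 7.524e-4/0.31 = 0.002427 m/d → t_B = 428/0.002427 = 176300 d
Total t = 277800 + 176300 = 454100 d

454000 days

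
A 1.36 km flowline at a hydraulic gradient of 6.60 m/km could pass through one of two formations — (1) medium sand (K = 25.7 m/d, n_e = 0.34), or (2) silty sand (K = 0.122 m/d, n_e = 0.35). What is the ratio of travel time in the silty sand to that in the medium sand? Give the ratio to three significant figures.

Unit 1 (medium sand): v = 25.7×0.0066/0.34 = 0.4989 m/d, t = 1360/0.4989 = 2726 d
Unit 2 (silty sand): v = 0.122×0.0066/0.35 = 0.002301 m/d, t = 1360/0.002301 = 591200 d
t(silty sand) / t(medium sand) = 591200/2726 = 217

217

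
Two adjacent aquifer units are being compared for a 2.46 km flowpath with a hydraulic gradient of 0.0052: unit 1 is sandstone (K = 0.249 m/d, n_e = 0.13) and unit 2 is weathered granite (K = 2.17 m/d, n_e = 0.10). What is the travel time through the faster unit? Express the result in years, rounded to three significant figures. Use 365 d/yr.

59.7 years

Unit 1 (sandstone): v = 0.249×0.0052/0.13 = 0.009960 m/d, t = 2460/0.009960 = 247000 d
Unit 2 (weathered granite): v = 2.17×0.0052/0.10 = 0.1128 m/d, t = 2460/0.1128 = 21800 d
Faster: 21800 d / 365 = 59.7 yr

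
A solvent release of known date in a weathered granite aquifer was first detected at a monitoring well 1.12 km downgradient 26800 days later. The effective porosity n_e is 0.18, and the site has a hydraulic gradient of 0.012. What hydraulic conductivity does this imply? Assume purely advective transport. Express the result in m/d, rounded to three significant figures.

0.627 m/d

L = 1.12 km = 1120 m
v = L / t = 1120 / 26800 = 0.04179 m/d
K = v · n / i = 0.04179 × 0.18 / 0.012 = 0.627 m/d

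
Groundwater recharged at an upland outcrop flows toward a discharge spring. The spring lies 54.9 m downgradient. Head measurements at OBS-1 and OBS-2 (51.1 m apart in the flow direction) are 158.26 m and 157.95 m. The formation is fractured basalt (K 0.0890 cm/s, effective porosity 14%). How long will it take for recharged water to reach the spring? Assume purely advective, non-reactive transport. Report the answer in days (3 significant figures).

16.5 days

Hydraulic gradient i = (158.26 − 157.95) / 51.1 = 0.31 / 51.1 = 0.006067
K = 0.0890 cm/s × 864 = 76.90 m/d
Specific discharge q = 76.90 × 0.006067 = 0.4665 m/d
v_s = q/n_e = 0.4665/0.14 = 3.332 m/d
t = L / v = 54.9 / 3.332 = 16.48 d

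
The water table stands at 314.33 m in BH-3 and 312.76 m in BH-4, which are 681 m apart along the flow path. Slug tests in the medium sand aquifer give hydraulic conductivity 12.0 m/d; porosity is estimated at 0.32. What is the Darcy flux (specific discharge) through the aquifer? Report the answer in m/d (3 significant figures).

Hydraulic gradient i = (314.33 − 312.76) / 681 = 1.57 / 681 = 0.002305
q = Ki = 12.0 × 0.002305 = 0.02767 m/d

0.0277 m/d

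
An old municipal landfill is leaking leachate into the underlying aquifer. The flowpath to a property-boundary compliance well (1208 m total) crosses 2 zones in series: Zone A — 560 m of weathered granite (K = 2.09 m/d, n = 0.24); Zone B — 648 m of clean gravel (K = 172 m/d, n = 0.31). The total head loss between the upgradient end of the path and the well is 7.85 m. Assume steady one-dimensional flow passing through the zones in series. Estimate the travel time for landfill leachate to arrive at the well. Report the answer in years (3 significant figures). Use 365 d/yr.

Continuity: the same q passes through each zone, so ΔH = q·Σ(L_j/K_j) — the zones act as resistances in series.
Σ(L/K) = 560/2.09 + 648/172 = 267.9 + 3.767 = 271.7 d
q = ΔH / Σ(L/K) = 7.85 / 271.7 = 0.02889 m/d (same in every zone)
Zone A: v = q/n = 0.02889/0.24 = 0.1204 m/d → t_A = 560/0.1204 = 4652 d
Zone B: v = q/n = 0.02889/0.31 = 0.09320 m/d → t_B = 648/0.09320 = 6953 d
Total t = 4652 + 6953 = 11600 d
   = 11600 / 365 = 31.8 yr

31.8 years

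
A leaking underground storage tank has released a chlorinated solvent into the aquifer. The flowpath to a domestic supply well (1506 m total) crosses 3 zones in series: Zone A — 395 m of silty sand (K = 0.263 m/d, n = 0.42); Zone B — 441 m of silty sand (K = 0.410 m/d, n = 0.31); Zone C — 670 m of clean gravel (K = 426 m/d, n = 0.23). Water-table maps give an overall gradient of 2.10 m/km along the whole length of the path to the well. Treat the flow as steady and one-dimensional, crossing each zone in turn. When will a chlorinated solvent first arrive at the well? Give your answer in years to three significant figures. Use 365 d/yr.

1020 years

For zones in series the flux q is common to all zones; the equivalent conductivity is the harmonic (thickness-weighted) mean, K_eq = L_total / Σ(L_j/K_j).
Σ(L/K) = 395/0.263 + 441/0.410 + 670/426 = 1502 + 1076 + 1.573 = 2579 d
K_eq = L_total / Σ(L/K) = 1506 / 2579 = 0.5839 m/d
q = K_eq · i = 0.5839 × 0.0021 = 0.001226 m/d (same in every zone)
Zone A: v = q/n = 0.001226/0.42 = 0.002920 m/d → t_A = 395/0.002920 = 135300 d
Zone B: v = q/n = 0.001226/0.31 = 0.003956 m/d → t_B = 441/0.003956 = 111500 d
Zone C: v = q/n = 0.001226/0.23 = 0.005332 m/d → t_C = 670/0.005332 = 125700 d
Total t = 135300 + 111500 + 125700 = 372400 d
   = 372400 / 365 = 1020 yr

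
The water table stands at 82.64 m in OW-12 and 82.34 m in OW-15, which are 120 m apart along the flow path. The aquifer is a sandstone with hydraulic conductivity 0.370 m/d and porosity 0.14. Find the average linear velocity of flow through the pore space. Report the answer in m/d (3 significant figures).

Hydraulic gradient i = (82.64 − 82.34) / 120 = 0.30 / 120 = 0.002500
Darcy flux q = K·i = 0.370 × 0.002500 = 9.250e-4 m/d
v = Ki/n = 0.370·0.002500/0.14 = 0.006607 m/d

0.00661 m/d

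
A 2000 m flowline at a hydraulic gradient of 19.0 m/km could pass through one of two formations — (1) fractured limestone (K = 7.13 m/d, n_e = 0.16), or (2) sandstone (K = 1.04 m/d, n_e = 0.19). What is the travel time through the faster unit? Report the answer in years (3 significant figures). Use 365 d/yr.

Unit 1 (fractured limestone): v = 7.13×0.019/0.16 = 0.8467 m/d, t = 2000/0.8467 = 2362 d
Unit 2 (sandstone): v = 1.04×0.019/0.19 = 0.1040 m/d, t = 2000/0.1040 = 19230 d
Faster: 2362 d / 365 = 6.47 yr

6.47 years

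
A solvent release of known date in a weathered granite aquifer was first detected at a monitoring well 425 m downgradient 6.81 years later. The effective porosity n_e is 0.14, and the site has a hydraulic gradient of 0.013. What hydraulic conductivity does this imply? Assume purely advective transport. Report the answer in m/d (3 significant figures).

t = 6.81 years = 2486 d
v = L / t = 425 / 2486 = 0.1710 m/d
K = v · n / i = 0.1710 × 0.14 / 0.013 = 1.84 m/d

1.84 m/d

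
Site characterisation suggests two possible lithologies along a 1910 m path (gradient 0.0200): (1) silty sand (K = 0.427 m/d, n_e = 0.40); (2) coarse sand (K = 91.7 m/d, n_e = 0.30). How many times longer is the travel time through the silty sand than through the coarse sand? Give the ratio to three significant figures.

Unit 1 (silty sand): v = 0.427×0.020/0.40 = 0.02135 m/d, t = 1910/0.02135 = 89460 d
Unit 2 (coarse sand): v = 91.7×0.020/0.30 = 6.113 m/d, t = 1910/6.113 = 312.4 d
t(silty sand) / t(coarse sand) = 89460/312.4 = 286

286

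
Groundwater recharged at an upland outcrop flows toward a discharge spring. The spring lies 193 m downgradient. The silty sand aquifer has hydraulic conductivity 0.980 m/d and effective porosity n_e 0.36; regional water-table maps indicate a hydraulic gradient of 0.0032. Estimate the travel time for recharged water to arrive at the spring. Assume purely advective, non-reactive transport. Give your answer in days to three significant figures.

Specific discharge q = 0.980 × 0.0032 = 0.003136 m/d
v = Ki/n = 0.980·0.0032/0.36 = 0.008711 m/d
t = L / v = 193 / 0.008711 = 22160 d

22200 days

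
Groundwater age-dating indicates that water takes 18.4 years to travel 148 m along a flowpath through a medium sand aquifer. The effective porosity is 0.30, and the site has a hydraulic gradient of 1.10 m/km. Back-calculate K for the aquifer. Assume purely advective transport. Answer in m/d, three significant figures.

t = 18.4 years = 6716 d
v = L / t = 148 / 6716 = 0.02204 m/d
K = v · n / i = 0.02204 × 0.30 / 0.0011 = 6.01 m/d

6.01 m/d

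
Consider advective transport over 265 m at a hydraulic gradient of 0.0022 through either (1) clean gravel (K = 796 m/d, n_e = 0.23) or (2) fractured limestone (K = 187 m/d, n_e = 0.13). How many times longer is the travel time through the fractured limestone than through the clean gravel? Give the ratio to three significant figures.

2.41

Unit 1 (clean gravel): v = 796×0.0022/0.23 = 7.614 m/d, t = 265/7.614 = 34.80 d
Unit 2 (fractured limestone): v = 187×0.0022/0.13 = 3.165 m/d, t = 265/3.165 = 83.74 d
t(fractured limestone) / t(clean gravel) = 83.74/34.80 = 2.41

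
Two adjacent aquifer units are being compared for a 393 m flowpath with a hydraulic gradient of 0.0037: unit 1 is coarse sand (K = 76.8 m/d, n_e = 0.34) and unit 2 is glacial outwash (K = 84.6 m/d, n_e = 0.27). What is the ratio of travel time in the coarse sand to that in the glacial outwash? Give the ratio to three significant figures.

1.39

Unit 1 (coarse sand): v = 76.8×0.0037/0.34 = 0.8358 m/d, t = 393/0.8358 = 470.2 d
Unit 2 (glacial outwash): v = 84.6×0.0037/0.27 = 1.159 m/d, t = 393/1.159 = 339.0 d
t(coarse sand) / t(glacial outwash) = 470.2/339.0 = 1.39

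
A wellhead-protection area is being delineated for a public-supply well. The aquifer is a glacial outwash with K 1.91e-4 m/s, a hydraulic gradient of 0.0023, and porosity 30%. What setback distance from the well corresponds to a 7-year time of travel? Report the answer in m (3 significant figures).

323 m

K = 1.91e-4 m/s × 86400 s/d = 16.50 m/d
q = Ki = 16.50 × 0.0023 = 0.03796 m/d
Average linear velocity = 0.03796 / 0.30 = 0.1265 m/d
T = 7 yr × 365 = 2555 d
L = v × T = 0.1265 × 2555 = 323.3 m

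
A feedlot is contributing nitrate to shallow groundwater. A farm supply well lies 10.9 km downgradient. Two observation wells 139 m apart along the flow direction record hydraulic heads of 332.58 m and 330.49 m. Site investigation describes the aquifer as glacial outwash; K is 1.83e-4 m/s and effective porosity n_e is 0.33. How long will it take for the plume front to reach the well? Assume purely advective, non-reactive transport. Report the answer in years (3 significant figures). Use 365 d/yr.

41.5 years

Hydraulic gradient i = (332.58 − 330.49) / 139 = 2.09 / 139 = 0.01504
K = 1.83e-4 m/s × 86400 s/d = 15.81 m/d
q = Ki = 15.81 × 0.01504 = 0.2377 m/d
v = Ki/n = 15.81·0.01504/0.33 = 0.7204 m/d
L = 10.9 km = 10900 m
t = L / v = 10900 / 0.7204 = 15130 d
   = 15130 / 365 = 41.5 yr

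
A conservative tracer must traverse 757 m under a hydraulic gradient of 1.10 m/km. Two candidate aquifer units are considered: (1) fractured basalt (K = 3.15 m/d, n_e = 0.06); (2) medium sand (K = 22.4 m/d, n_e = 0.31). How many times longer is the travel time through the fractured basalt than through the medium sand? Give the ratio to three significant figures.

Unit 1 (fractured basalt): v = 3.15×0.0011/0.06 = 0.05775 m/d, t = 757/0.05775 = 13110 d
Unit 2 (medium sand): v = 22.4×0.0011/0.31 = 0.07948 m/d, t = 757/0.07948 = 9524 d
t(fractured basalt) / t(medium sand) = 13110/9524 = 1.38

1.38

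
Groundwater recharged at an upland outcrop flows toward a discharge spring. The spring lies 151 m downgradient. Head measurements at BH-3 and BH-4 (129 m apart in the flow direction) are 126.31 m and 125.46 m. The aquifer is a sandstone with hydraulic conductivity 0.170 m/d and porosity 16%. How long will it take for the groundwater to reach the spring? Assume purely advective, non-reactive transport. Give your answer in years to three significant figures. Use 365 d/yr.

59.1 years

Hydraulic gradient i = (126.31 − 125.46) / 129 = 0.85 / 129 = 0.006589
q = Ki = 0.170 × 0.006589 = 0.001120 m/d
v_s = q/n_e = 0.001120/0.16 = 0.007001 m/d
t = L / v = 151 / 0.007001 = 21570 d
   = 21570 / 365 = 59.1 yr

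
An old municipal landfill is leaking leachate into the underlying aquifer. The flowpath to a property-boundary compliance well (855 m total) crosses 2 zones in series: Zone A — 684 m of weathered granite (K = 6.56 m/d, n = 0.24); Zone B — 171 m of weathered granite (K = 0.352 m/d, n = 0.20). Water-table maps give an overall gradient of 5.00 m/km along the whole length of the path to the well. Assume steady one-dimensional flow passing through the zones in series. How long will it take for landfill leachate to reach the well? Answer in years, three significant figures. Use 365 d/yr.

Continuity: the same q passes through each zone, so ΔH = q·Σ(L_j/K_j) — the zones act as resistances in series.
Σ(L/K) = 684/6.56 + 171/0.352 = 104.3 + 485.8 = 590.1 d
K_eq = L_total / Σ(L/K) = 855 / 590.1 = 1.449 m/d
q = K_eq · i = 1.449 × 0.0050 = 0.007245 m/d (same in every zone)
Zone A: v = q/n = 0.007245/0.24 = 0.03019 m/d → t_A = 684/0.03019 = 22660 d
Zone B: v = q/n = 0.007245/0.20 = 0.03622 m/d → t_B = 171/0.03622 = 4721 d
Total t = 22660 + 4721 = 27380 d
   = 27380 / 365 = 75.0 yr

75.0 years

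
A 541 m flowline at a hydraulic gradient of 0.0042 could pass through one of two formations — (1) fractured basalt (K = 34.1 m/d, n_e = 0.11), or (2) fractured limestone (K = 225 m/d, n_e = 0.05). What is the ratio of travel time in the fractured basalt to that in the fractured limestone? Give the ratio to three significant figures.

14.5

Unit 1 (fractured basalt): v = 34.1×0.0042/0.11 = 1.302 m/d, t = 541/1.302 = 415.5 d
Unit 2 (fractured limestone): v = 225×0.0042/0.05 = 18.90 m/d, t = 541/18.90 = 28.62 d
t(fractured basalt) / t(fractured limestone) = 415.5/28.62 = 14.5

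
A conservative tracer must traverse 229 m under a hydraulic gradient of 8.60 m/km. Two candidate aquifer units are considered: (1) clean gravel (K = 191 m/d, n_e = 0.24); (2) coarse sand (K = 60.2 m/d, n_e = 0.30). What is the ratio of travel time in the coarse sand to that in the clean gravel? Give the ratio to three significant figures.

3.97

Unit 1 (clean gravel): v = 191×0.0086/0.24 = 6.844 m/d, t = 229/6.844 = 33.46 d
Unit 2 (coarse sand): v = 60.2×0.0086/0.30 = 1.726 m/d, t = 229/1.726 = 132.7 d
t(coarse sand) / t(clean gravel) = 132.7/33.46 = 3.97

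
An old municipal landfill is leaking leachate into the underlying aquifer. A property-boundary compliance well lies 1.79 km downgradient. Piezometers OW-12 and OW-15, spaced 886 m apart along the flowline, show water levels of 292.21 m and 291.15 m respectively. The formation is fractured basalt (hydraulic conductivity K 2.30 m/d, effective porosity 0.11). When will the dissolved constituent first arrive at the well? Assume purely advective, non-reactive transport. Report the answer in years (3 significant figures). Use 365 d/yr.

Hydraulic gradient i = (292.21 − 291.15) / 886 = 1.06 / 886 = 0.001196
Specific discharge q = 2.30 × 0.001196 = 0.002752 m/d
Seepage velocity v = q / n = 0.002752 / 0.11 = 0.02502 m/d
L = 1.79 km = 1790 m
t = L / v = 1790 / 0.02502 = 71560 d
   = 71560 / 365 = 196 yr

196 years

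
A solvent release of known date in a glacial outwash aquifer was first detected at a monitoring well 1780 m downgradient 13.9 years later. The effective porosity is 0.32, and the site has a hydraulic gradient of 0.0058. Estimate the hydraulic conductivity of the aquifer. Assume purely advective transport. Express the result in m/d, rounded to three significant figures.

t = 13.9 years = 5074 d
v = L / t = 1780 / 5074 = 0.3508 m/d
K = v · n / i = 0.3508 × 0.32 / 0.0058 = 19.4 m/d

19.4 m/d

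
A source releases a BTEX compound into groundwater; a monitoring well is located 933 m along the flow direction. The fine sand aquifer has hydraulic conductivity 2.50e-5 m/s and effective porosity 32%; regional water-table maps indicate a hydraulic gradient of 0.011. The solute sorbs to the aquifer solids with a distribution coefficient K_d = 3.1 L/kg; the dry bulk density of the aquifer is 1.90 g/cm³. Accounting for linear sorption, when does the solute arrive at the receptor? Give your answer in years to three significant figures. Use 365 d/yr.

668 years

K = 2.50e-5 m/s × 86400 s/d = 2.160 m/d
Specific discharge q = 2.160 × 0.011 = 0.02376 m/d
Average linear velocity = 0.02376 / 0.32 = 0.07425 m/d
Retardation R = 1 + ρ_b·K_d/n = 1 + 1.90×3.1/0.32 = 19.41
Contaminant velocity v_c = v/R = 0.07425/19.41 = 0.003826 m/d
t = L/v_c = 933/0.003826 = 243900 d
   = 243900/365 = 668 yr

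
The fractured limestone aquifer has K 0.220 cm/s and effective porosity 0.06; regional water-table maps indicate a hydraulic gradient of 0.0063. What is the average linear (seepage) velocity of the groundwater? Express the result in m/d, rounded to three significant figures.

20.0 m/d

K = 0.220 cm/s × 864 = 190.1 m/d
Darcy flux q = K·i = 190.1 × 0.0063 = 1.198 m/d
Seepage velocity v = q / n = 1.198 / 0.06 = 19.96 m/d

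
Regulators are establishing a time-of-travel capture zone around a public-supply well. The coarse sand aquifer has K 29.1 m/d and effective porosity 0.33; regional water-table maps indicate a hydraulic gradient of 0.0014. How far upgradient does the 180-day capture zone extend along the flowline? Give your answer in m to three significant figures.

q = Ki = 29.1 × 0.0014 = 0.04074 m/d
v = Ki/n = 29.1·0.0014/0.33 = 0.1235 m/d
L = v × T = 0.1235 × 180 = 22.22 m

22.2 m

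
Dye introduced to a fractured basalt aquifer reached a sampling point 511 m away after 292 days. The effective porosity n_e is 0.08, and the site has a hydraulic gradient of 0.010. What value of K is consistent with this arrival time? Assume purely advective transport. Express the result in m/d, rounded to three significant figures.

14.0 m/d

v = L / t = 511 / 292 = 1.750 m/d
K = v · n / i = 1.750 × 0.08 / 0.010 = 14.0 m/d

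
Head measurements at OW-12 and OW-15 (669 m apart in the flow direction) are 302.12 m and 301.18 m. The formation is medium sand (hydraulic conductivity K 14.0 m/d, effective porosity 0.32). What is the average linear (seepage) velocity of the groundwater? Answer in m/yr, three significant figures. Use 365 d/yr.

Hydraulic gradient i = (302.12 − 301.18) / 669 = 0.94 / 669 = 0.001405
Specific discharge q = 14.0 × 0.001405 = 0.01967 m/d
v_s = q/n_e = 0.01967/0.32 = 0.06147 m/d
   = 0.06147 × 365 = 22.4 m/yr

22.4 m/yr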